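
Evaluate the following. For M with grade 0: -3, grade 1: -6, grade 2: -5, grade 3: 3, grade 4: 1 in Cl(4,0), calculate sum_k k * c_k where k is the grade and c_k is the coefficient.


Grade-weighted sum = sum of grade_k * coefficient_k
0*(-3) = 0
1*(-6) = -6
2*(-5) = -10
3*3 = 9
4*1 = 4
Total = 0 + (-6) + (-10) + 9 + 4 = -3


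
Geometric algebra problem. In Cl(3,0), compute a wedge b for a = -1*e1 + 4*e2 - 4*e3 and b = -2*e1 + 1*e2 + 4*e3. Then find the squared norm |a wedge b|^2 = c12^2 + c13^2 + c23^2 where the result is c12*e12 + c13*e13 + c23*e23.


a wedge b = (a1*b2 - a2*b1)*e12 + (a1*b3 - a3*b1)*e13 + (a2*b3 - a3*b2)*e23
e12 coeff: (-1)*1 - 4*(-2) = -1 - (-8) = 7
e13 coeff: (-1)*4 - (-4)*(-2) = -4 - 8 = -12
e23 coeff: 4*4 - (-4)*1 = 16 - (-4) = 20
|a wedge b|^2 = 7^2 + (-12)^2 + 20^2
= 49 + 144 + 400
= 593


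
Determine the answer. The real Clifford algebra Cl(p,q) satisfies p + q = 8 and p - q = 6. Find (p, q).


We need p + q = 8 and p - q = 6.
Adding: 2p = 8 + 6 = 14, so p = 7.
Then q = 8 - 7 = 1.
(p, q) = (7, 1)


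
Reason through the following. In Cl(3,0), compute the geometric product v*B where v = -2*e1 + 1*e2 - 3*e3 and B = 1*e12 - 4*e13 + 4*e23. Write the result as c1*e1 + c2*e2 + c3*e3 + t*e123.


vB has grade-1 (vector) and grade-3 (trivector) parts: vB = (v _| B) + (v ^ B).
Vector part <vB>_1:
  e1: -v2*b12 - v3*b13 = -(1)*(1) - (-3)*(-4) = -13
  e2: v1*b12 - v3*b23 = (-2)*(1) - (-3)*(4) = 10
  e3: v1*b13 + v2*b23 = (-2)*(-4) + (1)*(4) = 12
Trivector part <vB>_3:
  e123: v1*b23 - v2*b13 + v3*b12 = (-2)*(4) - (1)*(-4) + (-3)*(1) = -7
vB = -13*e1 + 10*e2 + 12*e3 - 7*e123


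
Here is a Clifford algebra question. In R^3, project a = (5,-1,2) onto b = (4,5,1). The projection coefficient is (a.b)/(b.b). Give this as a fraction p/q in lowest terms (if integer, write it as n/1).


Projection coefficient = (a . b) / (b . b)
a . b = 5*4 + (-1)*5 + 2*1
= 20 + (-5) + 2 = 17
b . b = 4^2 + 5^2 + 1^2
= 16 + 25 + 1 = 42
Coefficient = 17/42
In lowest terms: 17/42


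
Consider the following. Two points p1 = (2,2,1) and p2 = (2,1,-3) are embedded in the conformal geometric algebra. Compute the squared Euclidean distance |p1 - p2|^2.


p1 - p2 = (0, 1, 4)
|p1 - p2|^2 = 0^2 + 1^2 + 4^2
= 0 + 1 + 16
= 17


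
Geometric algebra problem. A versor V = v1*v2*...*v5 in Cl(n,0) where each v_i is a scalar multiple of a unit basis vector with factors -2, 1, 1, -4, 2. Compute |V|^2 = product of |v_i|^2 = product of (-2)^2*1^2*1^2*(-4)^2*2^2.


Each vector v_i has |v_i|^2 = s_i^2
Squared scales: (-2)^2 = 4, 1^2 = 1, 1^2 = 1, (-4)^2 = 16, 2^2 = 4
|V|^2 = 4 * 1 * 1 * 16 * 4
= 256


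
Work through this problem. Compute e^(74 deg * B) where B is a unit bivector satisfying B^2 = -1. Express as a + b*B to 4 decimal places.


For a unit bivector B with B^2 = -1, the exponential series gives
e^(theta*B) = cos(theta) + sin(theta)*B (the GA analogue of Euler's formula).
theta = 74 degrees = 1.291544 rad
cos(74 deg) = 0.2756
sin(74 deg) = 0.9613
exp(theta*B) = 0.2756 + 0.9613*B


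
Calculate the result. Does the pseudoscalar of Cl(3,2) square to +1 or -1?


The pseudoscalar I = e1...e_n (product of all n generators) of Cl(p,q) satisfies I^2 = (-1)^(q + n(n-1)/2).
p = 3, q = 2, n = p + q = 5
n(n-1)/2 = 5 * 4 / 2 = 10
Exponent = q + n(n-1)/2 = 2 + 10 = 12
I^2 = (-1)^12 = +1


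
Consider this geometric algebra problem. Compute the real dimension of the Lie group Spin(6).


Spin(n) double-covers SO(n); both have Lie algebra so(n) of dimension n(n-1)/2.
n = 6
n(n-1) = 6 * 5 = 30
dim Spin(6) = 30/2 = 15


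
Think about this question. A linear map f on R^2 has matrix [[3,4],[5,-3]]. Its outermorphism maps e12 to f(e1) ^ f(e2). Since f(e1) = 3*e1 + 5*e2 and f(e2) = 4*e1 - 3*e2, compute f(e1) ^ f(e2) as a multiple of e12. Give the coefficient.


The outermorphism of a linear map f sends e1^e2 to f(e1)^f(e2).
f(e1) = 3*e1 + 5*e2
f(e2) = 4*e1 - 3*e2
f(e1) ^ f(e2) = (3*e1 + 5*e2) ^ (4*e1 - 3*e2)
= 3*(-3)*e12 + 5*4*e21
= (-9 - 20)*e12
= -29*e12
Coefficient = -29


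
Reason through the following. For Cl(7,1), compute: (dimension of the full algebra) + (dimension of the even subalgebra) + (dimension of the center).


n = 7 + 1 = 8
Total dim = 2^8 = 256
Even subalgebra dim = 2^7 = 128
n is even, so center dim = 1
Sum = 256 + 128 + 1 = 385


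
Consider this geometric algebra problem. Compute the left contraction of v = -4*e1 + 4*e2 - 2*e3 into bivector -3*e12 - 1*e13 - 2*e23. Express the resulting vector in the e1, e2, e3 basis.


Left contraction v _| B = <vB>_1 (grade-1 part of the geometric product vB).
Using e1_|e12 = e2, e2_|e12 = -e1, e1_|e13 = e3, e3_|e13 = -e1, e2_|e23 = e3, e3_|e23 = -e2:
e1 coeff: -v2*b12 - v3*b13 = -(4)*(-3) - (-2)*(-1) = 10
e2 coeff: v1*b12 - v3*b23 = (-4)*(-3) - (-2)*(-2) = 8
e3 coeff: v1*b13 + v2*b23 = (-4)*(-1) + (4)*(-2) = -4
v _| B = 10*e1 + 8*e2 - 4*e3


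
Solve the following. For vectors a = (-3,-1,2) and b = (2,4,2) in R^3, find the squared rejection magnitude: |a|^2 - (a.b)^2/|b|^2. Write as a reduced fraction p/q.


|a|^2 = (-3)^2 + (-1)^2 + 2^2 = 14
|b|^2 = 2^2 + 4^2 + 2^2 = 24
a . b = (-3)*2 + (-1)*4 + 2*2 = -6
(a.b)^2 = (-6)^2 = 36
|rej|^2 = 14 - 36/24
= (336 - 36)/24
= 300/24
In lowest terms: 25/2


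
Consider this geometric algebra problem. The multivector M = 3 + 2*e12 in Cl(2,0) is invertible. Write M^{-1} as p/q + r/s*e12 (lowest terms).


M = 3 + 2*e12, where e12^2 = -1.
Since M commutes with its reverse ~M = a - b*e12, M * ~M = a^2 - b^2*e12^2 = a^2 + b^2.
So M^{-1} = ~M / (a^2 + b^2) = (a - b*e12)/(a^2 + b^2).
a^2 + b^2 = 9 + 4 = 13
Scalar part = 3/13 = 3/13
Bivector coeff = -2/13 = -2/13
M^{-1} = 3/13 - 2/13*e12


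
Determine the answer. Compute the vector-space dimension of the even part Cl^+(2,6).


Even subalgebra dimension = 2^(n-1)
n = 2 + 6 = 8
2^(8 - 1) = 2^7 = 128
Verification: sum of C(8,k) for even k = 1 + 28 + 70 + 28 + 1 = 128
Result = 128


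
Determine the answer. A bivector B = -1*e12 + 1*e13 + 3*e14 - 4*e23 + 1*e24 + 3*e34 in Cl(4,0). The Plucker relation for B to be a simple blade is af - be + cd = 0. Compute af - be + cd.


Plucker relation: af - be + cd
a*f = (-1)*3 = -3
b*e = 1*1 = 1
c*d = 3*(-4) = -12
af - be + cd = -3 - 1 + (-12)
= -16


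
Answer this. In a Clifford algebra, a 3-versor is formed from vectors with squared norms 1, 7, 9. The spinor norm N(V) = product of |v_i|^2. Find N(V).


Spinor norm N(V) = |v1|^2 * |v2|^2 * ... * |v3|^2
= 1 * 7 * 9
Running product: 1, 7, 63
N(V) = 63


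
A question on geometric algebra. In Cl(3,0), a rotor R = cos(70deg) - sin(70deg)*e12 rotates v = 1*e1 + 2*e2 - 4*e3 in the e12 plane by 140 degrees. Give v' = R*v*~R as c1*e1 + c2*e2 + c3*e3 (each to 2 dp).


Rotor R = cos(70deg) - sin(70deg)*e12
Rotation angle theta = 2 * 70 = 140 degrees in the e12 plane (e1 -> e2).
The component perpendicular to the plane (e3) is invariant: v'_3 = v3 = -4.00
cos(140deg) = -0.7660, sin(140deg) = 0.6428
v'_1 = v1*cos(theta) - v2*sin(theta) = 1*(-0.7660) - 2*0.6428 = -2.05
v'_2 = v1*sin(theta) + v2*cos(theta) = 1*0.6428 + 2*(-0.7660) = -0.89
v' = -2.05*e1 - 0.89*e2 - 4.00*e3


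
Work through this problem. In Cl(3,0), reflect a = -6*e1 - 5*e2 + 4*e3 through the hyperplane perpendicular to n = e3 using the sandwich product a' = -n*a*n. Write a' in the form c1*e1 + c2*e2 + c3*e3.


Reflection formula: a' = -n*a*n, with n = e3 (unit vector, n^2 = 1).
For reflection through hyperplane perp to e3:
The component along e3 flips sign, others stay.
a = (-6, -5, 4)
a' = (-6, -5, -4)
a' = -6*e1 - 5*e2 - 4*e3


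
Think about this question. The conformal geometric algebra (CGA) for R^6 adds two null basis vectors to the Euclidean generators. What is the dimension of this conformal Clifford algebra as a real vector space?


The conformal model of R^6 uses Cl(7,1): the 6 Euclidean generators plus two extra orthogonal generators e+ (e+^2 = +1) and e- (e-^2 = -1), from which the null vectors e0, einf are built.
Number of generators m = 6 + 2 = 8.
dim Cl(p,q) = 2^m = 2^8 = 256


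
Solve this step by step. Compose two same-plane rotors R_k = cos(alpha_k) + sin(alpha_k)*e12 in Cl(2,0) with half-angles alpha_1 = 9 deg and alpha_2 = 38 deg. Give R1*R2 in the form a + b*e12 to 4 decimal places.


Same-plane rotors commute and their half-angles add:
R1*R2 = cos(a1 + a2) + sin(a1 + a2)*e12.
a1 + a2 = 9 + 38 = 47 deg
cos(47 deg) = 0.6820
sin(47 deg) = 0.7314
R1*R2 = 0.6820 + 0.7314*e12


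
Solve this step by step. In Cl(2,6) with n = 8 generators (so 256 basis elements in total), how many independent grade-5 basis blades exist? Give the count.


Number of grade-k basis blades in Cl(p,q) with n = p + q is C(n, k).
n = 2 + 6 = 8
C(8, 5) = 8! / (5! * 3!)
= 40320 / (120 * 6)
= 56


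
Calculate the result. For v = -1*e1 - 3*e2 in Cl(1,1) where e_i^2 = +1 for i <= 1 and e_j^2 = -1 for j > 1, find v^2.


v^2 = sum of c_i^2 * e_i^2
Positive signature terms (e_i^2 = +1): (-1)^2 = 1
Negative signature terms (e_j^2 = -1): (-3)^2 = 9
v^2 = 1 - 9 = -8


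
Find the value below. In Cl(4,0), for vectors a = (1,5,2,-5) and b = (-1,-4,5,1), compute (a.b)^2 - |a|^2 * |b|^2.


a . b = 1*(-1) + 5*(-4) + 2*5 + (-5)*1
= -1 + (-20) + 10 + (-5) = -16
|a|^2 = 1^2 + 5^2 + 2^2 + (-5)^2 = 55
|b|^2 = (-1)^2 + (-4)^2 + 5^2 + 1^2 = 43
(a.b)^2 = (-16)^2 = 256
|a|^2 * |b|^2 = 55 * 43 = 2365
Result = 256 - 2365 = -2109


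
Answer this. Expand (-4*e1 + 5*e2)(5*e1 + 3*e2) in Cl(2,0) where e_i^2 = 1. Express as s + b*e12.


Expand: (-4*e1 + 5*e2)(5*e1 + 3*e2)
= (-4)*5*e1e1 + (-4)*3*e1e2 + 5*5*e2e1 + 5*3*e2e2
Using e1^2 = e2^2 = 1, e2e1 = -e1e2:
Scalar part s = (-4)*5 + 5*3 = -20 + 15 = -5
Bivector part b = (-4)*3 - 5*5 = -12 - 25 = -37
uv = -5 - 37*e12


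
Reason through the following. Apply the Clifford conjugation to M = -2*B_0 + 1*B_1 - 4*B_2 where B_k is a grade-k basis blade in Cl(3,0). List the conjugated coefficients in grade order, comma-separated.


Clifford conjugate sign for grade k: (-1)^(k(k+1)/2)
Grade 0: (-1)^(0*1/2) = (-1)^0 = 1, coeff -2 -> -2
Grade 1: (-1)^(1*2/2) = (-1)^1 = -1, coeff 1 -> -1
Grade 2: (-1)^(2*3/2) = (-1)^3 = -1, coeff -4 -> 4
Conjugated coefficients: -2, -1, 4


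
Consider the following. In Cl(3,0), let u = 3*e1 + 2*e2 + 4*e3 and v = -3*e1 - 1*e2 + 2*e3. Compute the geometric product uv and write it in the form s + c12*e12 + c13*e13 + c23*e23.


In Cl(3,0): e_i^2 = 1, e_ie_j = -e_je_i for i != j.
Scalar part = u . v = 3*(-3) + 2*(-1) + 4*2
= -9 + (-2) + 8 = -3
e12 coeff = 3*(-1) - 2*(-3) = -3 - (-6) = 3
e13 coeff = 3*2 - 4*(-3) = 6 - (-12) = 18
e23 coeff = 2*2 - 4*(-1) = 4 - (-4) = 8
uv = -3 + 3*e12 + 18*e13 + 8*e23


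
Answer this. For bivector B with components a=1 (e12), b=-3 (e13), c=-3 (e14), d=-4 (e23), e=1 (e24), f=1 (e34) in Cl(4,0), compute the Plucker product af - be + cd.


Plucker relation: af - be + cd
a*f = 1*1 = 1
b*e = (-3)*1 = -3
c*d = (-3)*(-4) = 12
af - be + cd = 1 - (-3) + 12
= 16


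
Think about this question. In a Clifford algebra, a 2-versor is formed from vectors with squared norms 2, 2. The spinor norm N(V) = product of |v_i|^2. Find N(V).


Spinor norm N(V) = |v1|^2 * |v2|^2 * ... * |v2|^2
= 2 * 2
Running product: 2, 4
N(V) = 4


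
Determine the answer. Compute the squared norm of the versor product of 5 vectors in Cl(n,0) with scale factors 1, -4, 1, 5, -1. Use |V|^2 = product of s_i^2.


Each vector v_i has |v_i|^2 = s_i^2
Squared scales: 1^2 = 1, (-4)^2 = 16, 1^2 = 1, 5^2 = 25, (-1)^2 = 1
|V|^2 = 1 * 16 * 1 * 25 * 1
= 400


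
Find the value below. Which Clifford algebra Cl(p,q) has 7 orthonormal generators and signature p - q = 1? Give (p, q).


We need p + q = 7 and p - q = 1.
Adding: 2p = 7 + 1 = 8, so p = 4.
Then q = 7 - 4 = 3.
(p, q) = (4, 3)


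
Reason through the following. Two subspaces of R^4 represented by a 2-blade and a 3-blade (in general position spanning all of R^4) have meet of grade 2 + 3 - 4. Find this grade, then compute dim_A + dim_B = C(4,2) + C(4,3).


Meet grade = grade(A) + grade(B) - n
= 2 + 3 - 4 = 1
C(4,2) = 6
C(4,3) = 4
dim_A + dim_B = 6 + 4 = 10


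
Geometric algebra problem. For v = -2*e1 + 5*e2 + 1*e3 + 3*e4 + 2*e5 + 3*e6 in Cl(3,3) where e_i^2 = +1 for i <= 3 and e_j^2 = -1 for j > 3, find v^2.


v^2 = sum of c_i^2 * e_i^2
Positive signature terms (e_i^2 = +1): (-2)^2 + 5^2 + 1^2 = 30
Negative signature terms (e_j^2 = -1): 3^2 + 2^2 + 3^2 = 22
v^2 = 30 - 22 = 8


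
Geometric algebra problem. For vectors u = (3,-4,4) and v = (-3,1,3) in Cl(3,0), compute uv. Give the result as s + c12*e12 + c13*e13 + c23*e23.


In Cl(3,0): e_i^2 = 1, e_ie_j = -e_je_i for i != j.
Scalar part = u . v = 3*(-3) + (-4)*1 + 4*3
= -9 + (-4) + 12 = -1
e12 coeff = 3*1 - (-4)*(-3) = 3 - 12 = -9
e13 coeff = 3*3 - 4*(-3) = 9 - (-12) = 21
e23 coeff = (-4)*3 - 4*1 = -12 - 4 = -16
uv = -1 - 9*e12 + 21*e13 - 16*e23


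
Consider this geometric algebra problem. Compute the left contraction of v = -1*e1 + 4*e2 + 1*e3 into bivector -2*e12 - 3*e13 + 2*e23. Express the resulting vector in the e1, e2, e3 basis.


Left contraction v _| B = <vB>_1 (grade-1 part of the geometric product vB).
Using e1_|e12 = e2, e2_|e12 = -e1, e1_|e13 = e3, e3_|e13 = -e1, e2_|e23 = e3, e3_|e23 = -e2:
e1 coeff: -v2*b12 - v3*b13 = -(4)*(-2) - (1)*(-3) = 11
e2 coeff: v1*b12 - v3*b23 = (-1)*(-2) - (1)*(2) = 0
e3 coeff: v1*b13 + v2*b23 = (-1)*(-3) + (4)*(2) = 11
v _| B = 11*e1 + 0*e2 + 11*e3


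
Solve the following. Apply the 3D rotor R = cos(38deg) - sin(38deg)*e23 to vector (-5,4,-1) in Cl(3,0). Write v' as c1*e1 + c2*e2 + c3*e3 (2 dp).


Rotor R = cos(38deg) - sin(38deg)*e23
Rotation angle theta = 2 * 38 = 76 degrees in the e23 plane (e2 -> e3).
The component perpendicular to the plane (e1) is invariant: v'_1 = v1 = -5.00
cos(76deg) = 0.2419, sin(76deg) = 0.9703
v'_2 = v2*cos(theta) - v3*sin(theta) = 4*0.2419 - (-1)*0.9703 = 1.94
v'_3 = v2*sin(theta) + v3*cos(theta) = 4*0.9703 + (-1)*0.2419 = 3.64
v' = -5.00*e1 + 1.94*e2 + 3.64*e3


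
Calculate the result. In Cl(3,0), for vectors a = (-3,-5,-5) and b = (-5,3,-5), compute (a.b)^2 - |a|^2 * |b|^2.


a . b = (-3)*(-5) + (-5)*3 + (-5)*(-5)
= 15 + (-15) + 25 = 25
|a|^2 = (-3)^2 + (-5)^2 + (-5)^2 = 59
|b|^2 = (-5)^2 + 3^2 + (-5)^2 = 59
(a.b)^2 = 25^2 = 625
|a|^2 * |b|^2 = 59 * 59 = 3481
Result = 625 - 3481 = -2856


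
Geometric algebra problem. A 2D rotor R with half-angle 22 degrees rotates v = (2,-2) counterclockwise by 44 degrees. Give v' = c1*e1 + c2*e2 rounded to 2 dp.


Rotor R = cos(22deg) - sin(22deg)*e12
Rotation angle theta = 2 * 22 = 44 degrees
v' = R*v*~R rotates v by theta.
cos(44deg) = 0.7193, sin(44deg) = 0.6947
v'_1 = 2*cos(44deg) - (-2)*sin(44deg)
= 2*0.7193 - (-2)*0.6947
= 2.83
v'_2 = 2*sin(44deg) + (-2)*cos(44deg)
= 2*0.6947 + (-2)*0.7193
= -0.05
v' = 2.83*e1 - 0.05*e2


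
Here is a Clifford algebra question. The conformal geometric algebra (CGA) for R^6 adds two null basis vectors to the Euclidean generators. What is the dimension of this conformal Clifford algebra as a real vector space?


The conformal model of R^6 uses Cl(7,1): the 6 Euclidean generators plus two extra orthogonal generators e+ (e+^2 = +1) and e- (e-^2 = -1), from which the null vectors e0, einf are built.
Number of generators m = 6 + 2 = 8.
dim Cl(p,q) = 2^m = 2^8 = 256


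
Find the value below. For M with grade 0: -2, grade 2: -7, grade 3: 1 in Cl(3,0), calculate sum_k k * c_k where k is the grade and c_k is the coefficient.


Grade-weighted sum = sum of grade_k * coefficient_k
0*(-2) = 0
2*(-7) = -14
3*1 = 3
Total = 0 + (-14) + 3 = -11


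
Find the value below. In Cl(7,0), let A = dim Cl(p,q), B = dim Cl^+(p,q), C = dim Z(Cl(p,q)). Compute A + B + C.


n = 7 + 0 = 7
Total dim = 2^7 = 128
Even subalgebra dim = 2^6 = 64
n is odd, so center dim = 2
Sum = 128 + 64 + 2 = 194


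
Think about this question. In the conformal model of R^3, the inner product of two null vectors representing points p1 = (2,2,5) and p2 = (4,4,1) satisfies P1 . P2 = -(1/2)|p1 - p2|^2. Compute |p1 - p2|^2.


p1 - p2 = (-2, -2, 4)
|p1 - p2|^2 = (-2)^2 + (-2)^2 + 4^2
= 4 + 4 + 16
= 24


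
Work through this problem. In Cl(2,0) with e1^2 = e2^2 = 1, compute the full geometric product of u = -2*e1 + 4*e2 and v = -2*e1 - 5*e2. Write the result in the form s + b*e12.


Expand: (-2*e1 + 4*e2)(-2*e1 - 5*e2)
= (-2)*(-2)*e1e1 + (-2)*(-5)*e1e2 + 4*(-2)*e2e1 + 4*(-5)*e2e2
Using e1^2 = e2^2 = 1, e2e1 = -e1e2:
Scalar part s = (-2)*(-2) + 4*(-5) = 4 + (-20) = -16
Bivector part b = (-2)*(-5) - 4*(-2) = 10 - (-8) = 18
uv = -16 + 18*e12


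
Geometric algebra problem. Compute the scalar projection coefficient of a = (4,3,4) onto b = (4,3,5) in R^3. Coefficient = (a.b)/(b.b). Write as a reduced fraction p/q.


Projection coefficient = (a . b) / (b . b)
a . b = 4*4 + 3*3 + 4*5
= 16 + 9 + 20 = 45
b . b = 4^2 + 3^2 + 5^2
= 16 + 9 + 25 = 50
Coefficient = 45/50
In lowest terms: 9/10


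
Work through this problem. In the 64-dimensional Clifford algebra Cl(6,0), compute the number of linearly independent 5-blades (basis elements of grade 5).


Number of grade-k basis blades in Cl(p,q) with n = p + q is C(n, k).
n = 6 + 0 = 6
C(6, 5) = 6! / (5! * 1!)
= 720 / (120 * 1)
= 6


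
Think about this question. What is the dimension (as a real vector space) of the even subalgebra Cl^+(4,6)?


Even subalgebra dimension = 2^(n-1)
n = 4 + 6 = 10
2^(10 - 1) = 2^9 = 512
Verification: sum of C(10,k) for even k = 1 + 45 + 210 + 210 + 45 + 1 = 512
Result = 512


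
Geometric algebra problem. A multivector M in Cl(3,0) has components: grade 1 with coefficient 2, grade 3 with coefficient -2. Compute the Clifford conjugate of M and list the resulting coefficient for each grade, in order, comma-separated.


Clifford conjugate sign for grade k: (-1)^(k(k+1)/2)
Grade 1: (-1)^(1*2/2) = (-1)^1 = -1, coeff 2 -> -2
Grade 3: (-1)^(3*4/2) = (-1)^6 = 1, coeff -2 -> -2
Conjugated coefficients: -2, -2


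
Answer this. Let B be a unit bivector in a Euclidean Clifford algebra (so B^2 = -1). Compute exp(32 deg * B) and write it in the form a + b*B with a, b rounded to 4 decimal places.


For a unit bivector B with B^2 = -1, the exponential series gives
e^(theta*B) = cos(theta) + sin(theta)*B (the GA analogue of Euler's formula).
theta = 32 degrees = 0.558505 rad
cos(32 deg) = 0.8480
sin(32 deg) = 0.5299
exp(theta*B) = 0.8480 + 0.5299*B


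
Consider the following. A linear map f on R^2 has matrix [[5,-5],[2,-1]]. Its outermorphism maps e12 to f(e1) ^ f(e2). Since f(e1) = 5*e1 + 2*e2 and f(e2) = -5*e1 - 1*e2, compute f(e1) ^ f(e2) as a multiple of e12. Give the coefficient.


The outermorphism of a linear map f sends e1^e2 to f(e1)^f(e2).
f(e1) = 5*e1 + 2*e2
f(e2) = -5*e1 - 1*e2
f(e1) ^ f(e2) = (5*e1 + 2*e2) ^ (-5*e1 - 1*e2)
= 5*(-1)*e12 + 2*(-5)*e21
= (-5 - (-10))*e12
= 5*e12
Coefficient = 5


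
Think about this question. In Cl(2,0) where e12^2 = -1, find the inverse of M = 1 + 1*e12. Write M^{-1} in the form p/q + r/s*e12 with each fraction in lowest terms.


M = 1 + 1*e12, where e12^2 = -1.
Since M commutes with its reverse ~M = a - b*e12, M * ~M = a^2 - b^2*e12^2 = a^2 + b^2.
So M^{-1} = ~M / (a^2 + b^2) = (a - b*e12)/(a^2 + b^2).
a^2 + b^2 = 1 + 1 = 2
Scalar part = 1/2 = 1/2
Bivector coeff = -1/2 = -1/2
M^{-1} = 1/2 - 1/2*e12


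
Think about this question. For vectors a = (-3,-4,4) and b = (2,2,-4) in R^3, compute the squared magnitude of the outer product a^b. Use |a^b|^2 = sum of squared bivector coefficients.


a wedge b = (a1*b2 - a2*b1)*e12 + (a1*b3 - a3*b1)*e13 + (a2*b3 - a3*b2)*e23
e12 coeff: (-3)*2 - (-4)*2 = -6 - (-8) = 2
e13 coeff: (-3)*(-4) - 4*2 = 12 - 8 = 4
e23 coeff: (-4)*(-4) - 4*2 = 16 - 8 = 8
|a wedge b|^2 = 2^2 + 4^2 + 8^2
= 4 + 16 + 64
= 84


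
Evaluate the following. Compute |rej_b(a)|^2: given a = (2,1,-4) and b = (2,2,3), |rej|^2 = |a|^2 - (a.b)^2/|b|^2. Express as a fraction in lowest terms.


|a|^2 = 2^2 + 1^2 + (-4)^2 = 21
|b|^2 = 2^2 + 2^2 + 3^2 = 17
a . b = 2*2 + 1*2 + (-4)*3 = -6
(a.b)^2 = (-6)^2 = 36
|rej|^2 = 21 - 36/17
= (357 - 36)/17
= 321/17
In lowest terms: 321/17


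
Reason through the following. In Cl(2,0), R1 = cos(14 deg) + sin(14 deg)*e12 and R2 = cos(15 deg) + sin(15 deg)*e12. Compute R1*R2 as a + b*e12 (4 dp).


Same-plane rotors commute and their half-angles add:
R1*R2 = cos(a1 + a2) + sin(a1 + a2)*e12.
a1 + a2 = 14 + 15 = 29 deg
cos(29 deg) = 0.8746
sin(29 deg) = 0.4848
R1*R2 = 0.8746 + 0.4848*e12


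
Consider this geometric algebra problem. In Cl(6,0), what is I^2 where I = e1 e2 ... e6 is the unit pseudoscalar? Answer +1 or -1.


The pseudoscalar I = e1...e_n (product of all n generators) of Cl(p,q) satisfies I^2 = (-1)^(q + n(n-1)/2).
p = 6, q = 0, n = p + q = 6
n(n-1)/2 = 6 * 5 / 2 = 15
Exponent = q + n(n-1)/2 = 0 + 15 = 15
I^2 = (-1)^15 = -1


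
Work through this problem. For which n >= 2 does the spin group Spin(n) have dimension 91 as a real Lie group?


dim Spin(n) = dim so(n) = n(n-1)/2.
Solve n(n-1)/2 = 91, i.e. n^2 - n - 182 = 0.
Discriminant = 1 + 8*91 = 729
n = (1 + sqrt(729))/2 = (1 + 27)/2 = 14


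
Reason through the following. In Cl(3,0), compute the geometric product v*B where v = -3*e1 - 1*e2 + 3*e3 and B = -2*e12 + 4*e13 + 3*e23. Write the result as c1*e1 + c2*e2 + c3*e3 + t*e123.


vB has grade-1 (vector) and grade-3 (trivector) parts: vB = (v _| B) + (v ^ B).
Vector part <vB>_1:
  e1: -v2*b12 - v3*b13 = -(-1)*(-2) - (3)*(4) = -14
  e2: v1*b12 - v3*b23 = (-3)*(-2) - (3)*(3) = -3
  e3: v1*b13 + v2*b23 = (-3)*(4) + (-1)*(3) = -15
Trivector part <vB>_3:
  e123: v1*b23 - v2*b13 + v3*b12 = (-3)*(3) - (-1)*(4) + (3)*(-2) = -11
vB = -14*e1 - 3*e2 - 15*e3 - 11*e123


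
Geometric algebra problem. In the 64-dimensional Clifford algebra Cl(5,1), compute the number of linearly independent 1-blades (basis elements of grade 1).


Number of grade-k basis blades in Cl(p,q) with n = p + q is C(n, k).
n = 5 + 1 = 6
C(6, 1) = 6! / (1! * 5!)
= 720 / (1 * 120)
= 6


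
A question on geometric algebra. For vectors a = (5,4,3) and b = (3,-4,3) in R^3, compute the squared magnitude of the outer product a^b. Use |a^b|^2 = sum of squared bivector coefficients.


a wedge b = (a1*b2 - a2*b1)*e12 + (a1*b3 - a3*b1)*e13 + (a2*b3 - a3*b2)*e23
e12 coeff: 5*(-4) - 4*3 = -20 - 12 = -32
e13 coeff: 5*3 - 3*3 = 15 - 9 = 6
e23 coeff: 4*3 - 3*(-4) = 12 - (-12) = 24
|a wedge b|^2 = (-32)^2 + 6^2 + 24^2
= 1024 + 36 + 576
= 1636


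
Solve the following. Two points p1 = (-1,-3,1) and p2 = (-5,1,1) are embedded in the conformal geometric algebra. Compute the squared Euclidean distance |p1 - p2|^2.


p1 - p2 = (4, -4, 0)
|p1 - p2|^2 = 4^2 + (-4)^2 + 0^2
= 16 + 16 + 0
= 32


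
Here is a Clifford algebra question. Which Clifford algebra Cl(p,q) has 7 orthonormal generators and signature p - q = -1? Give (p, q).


We need p + q = 7 and p - q = -1.
Adding: 2p = 7 + (-1) = 6, so p = 3.
Then q = 7 - 3 = 4.
(p, q) = (3, 4)


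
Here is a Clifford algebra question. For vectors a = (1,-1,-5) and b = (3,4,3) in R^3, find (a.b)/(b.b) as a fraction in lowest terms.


Projection coefficient = (a . b) / (b . b)
a . b = 1*3 + (-1)*4 + (-5)*3
= 3 + (-4) + (-15) = -16
b . b = 3^2 + 4^2 + 3^2
= 9 + 16 + 9 = 34
Coefficient = -16/34
In lowest terms: -8/17


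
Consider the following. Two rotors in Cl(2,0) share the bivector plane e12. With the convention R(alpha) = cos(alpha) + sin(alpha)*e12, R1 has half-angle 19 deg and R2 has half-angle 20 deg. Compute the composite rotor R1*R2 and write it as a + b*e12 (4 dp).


Same-plane rotors commute and their half-angles add:
R1*R2 = cos(a1 + a2) + sin(a1 + a2)*e12.
a1 + a2 = 19 + 20 = 39 deg
cos(39 deg) = 0.7771
sin(39 deg) = 0.6293
R1*R2 = 0.7771 + 0.6293*e12


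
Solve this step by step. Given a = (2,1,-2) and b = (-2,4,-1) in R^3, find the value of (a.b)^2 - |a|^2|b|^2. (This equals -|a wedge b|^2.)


a . b = 2*(-2) + 1*4 + (-2)*(-1)
= -4 + 4 + 2 = 2
|a|^2 = 2^2 + 1^2 + (-2)^2 = 9
|b|^2 = (-2)^2 + 4^2 + (-1)^2 = 21
(a.b)^2 = 2^2 = 4
|a|^2 * |b|^2 = 9 * 21 = 189
Result = 4 - 189 = -185


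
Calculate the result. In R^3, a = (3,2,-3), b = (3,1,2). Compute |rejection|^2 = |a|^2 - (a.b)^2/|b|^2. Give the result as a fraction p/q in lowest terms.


|a|^2 = 3^2 + 2^2 + (-3)^2 = 22
|b|^2 = 3^2 + 1^2 + 2^2 = 14
a . b = 3*3 + 2*1 + (-3)*2 = 5
(a.b)^2 = 5^2 = 25
|rej|^2 = 22 - 25/14
= (308 - 25)/14
= 283/14
In lowest terms: 283/14


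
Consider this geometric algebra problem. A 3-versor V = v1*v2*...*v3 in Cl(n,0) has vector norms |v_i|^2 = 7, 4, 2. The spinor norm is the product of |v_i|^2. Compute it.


Spinor norm N(V) = |v1|^2 * |v2|^2 * ... * |v3|^2
= 7 * 4 * 2
Running product: 7, 28, 56
N(V) = 56


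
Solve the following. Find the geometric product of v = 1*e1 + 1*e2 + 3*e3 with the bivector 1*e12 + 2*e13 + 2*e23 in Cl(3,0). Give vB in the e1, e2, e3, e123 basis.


vB has grade-1 (vector) and grade-3 (trivector) parts: vB = (v _| B) + (v ^ B).
Vector part <vB>_1:
  e1: -v2*b12 - v3*b13 = -(1)*(1) - (3)*(2) = -7
  e2: v1*b12 - v3*b23 = (1)*(1) - (3)*(2) = -5
  e3: v1*b13 + v2*b23 = (1)*(2) + (1)*(2) = 4
Trivector part <vB>_3:
  e123: v1*b23 - v2*b13 + v3*b12 = (1)*(2) - (1)*(2) + (3)*(1) = 3
vB = -7*e1 - 5*e2 + 4*e3 + 3*e123


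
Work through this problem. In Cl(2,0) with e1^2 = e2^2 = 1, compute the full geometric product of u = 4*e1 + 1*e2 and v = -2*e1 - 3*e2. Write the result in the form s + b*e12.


Expand: (4*e1 + 1*e2)(-2*e1 - 3*e2)
= 4*(-2)*e1e1 + 4*(-3)*e1e2 + 1*(-2)*e2e1 + 1*(-3)*e2e2
Using e1^2 = e2^2 = 1, e2e1 = -e1e2:
Scalar part s = 4*(-2) + 1*(-3) = -8 + (-3) = -11
Bivector part b = 4*(-3) - 1*(-2) = -12 - (-2) = -10
uv = -11 - 10*e12


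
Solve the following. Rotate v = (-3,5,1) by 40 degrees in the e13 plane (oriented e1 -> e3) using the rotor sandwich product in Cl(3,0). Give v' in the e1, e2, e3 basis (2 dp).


Rotor R = cos(20deg) - sin(20deg)*e13
Rotation angle theta = 2 * 20 = 40 degrees in the e13 plane (e1 -> e3).
The component perpendicular to the plane (e2) is invariant: v'_2 = v2 = 5.00
cos(40deg) = 0.7660, sin(40deg) = 0.6428
v'_1 = v1*cos(theta) - v3*sin(theta) = -3*0.7660 - 1*0.6428 = -2.94
v'_3 = v1*sin(theta) + v3*cos(theta) = -3*0.6428 + 1*0.7660 = -1.16
v' = -2.94*e1 + 5.00*e2 - 1.16*e3


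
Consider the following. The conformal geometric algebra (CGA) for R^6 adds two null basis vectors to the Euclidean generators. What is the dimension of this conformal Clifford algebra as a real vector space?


The conformal model of R^6 uses Cl(7,1): the 6 Euclidean generators plus two extra orthogonal generators e+ (e+^2 = +1) and e- (e-^2 = -1), from which the null vectors e0, einf are built.
Number of generators m = 6 + 2 = 8.
dim Cl(p,q) = 2^m = 2^8 = 256


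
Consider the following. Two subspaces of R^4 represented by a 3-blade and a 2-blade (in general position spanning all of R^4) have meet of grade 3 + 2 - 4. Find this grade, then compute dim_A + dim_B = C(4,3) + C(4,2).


Meet grade = grade(A) + grade(B) - n
= 3 + 2 - 4 = 1
C(4,3) = 4
C(4,2) = 6
dim_A + dim_B = 4 + 6 = 10


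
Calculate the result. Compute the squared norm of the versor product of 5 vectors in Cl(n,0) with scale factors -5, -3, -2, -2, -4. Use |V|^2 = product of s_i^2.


Each vector v_i has |v_i|^2 = s_i^2
Squared scales: (-5)^2 = 25, (-3)^2 = 9, (-2)^2 = 4, (-2)^2 = 4, (-4)^2 = 16
|V|^2 = 25 * 9 * 4 * 4 * 16
= 57600


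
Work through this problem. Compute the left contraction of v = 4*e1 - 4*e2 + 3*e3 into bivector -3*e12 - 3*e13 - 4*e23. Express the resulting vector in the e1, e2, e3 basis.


Left contraction v _| B = <vB>_1 (grade-1 part of the geometric product vB).
Using e1_|e12 = e2, e2_|e12 = -e1, e1_|e13 = e3, e3_|e13 = -e1, e2_|e23 = e3, e3_|e23 = -e2:
e1 coeff: -v2*b12 - v3*b13 = -(-4)*(-3) - (3)*(-3) = -3
e2 coeff: v1*b12 - v3*b23 = (4)*(-3) - (3)*(-4) = 0
e3 coeff: v1*b13 + v2*b23 = (4)*(-3) + (-4)*(-4) = 4
v _| B = -3*e1 + 0*e2 + 4*e3


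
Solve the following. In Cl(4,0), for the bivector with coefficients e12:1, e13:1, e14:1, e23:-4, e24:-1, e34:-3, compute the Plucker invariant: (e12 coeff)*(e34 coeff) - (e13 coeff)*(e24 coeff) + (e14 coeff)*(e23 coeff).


Plucker relation: af - be + cd
a*f = 1*(-3) = -3
b*e = 1*(-1) = -1
c*d = 1*(-4) = -4
af - be + cd = -3 - (-1) + (-4)
= -6


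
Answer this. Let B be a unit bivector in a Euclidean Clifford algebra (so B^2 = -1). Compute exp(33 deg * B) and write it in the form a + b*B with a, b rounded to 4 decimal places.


For a unit bivector B with B^2 = -1, the exponential series gives
e^(theta*B) = cos(theta) + sin(theta)*B (the GA analogue of Euler's formula).
theta = 33 degrees = 0.575959 rad
cos(33 deg) = 0.8387
sin(33 deg) = 0.5446
exp(theta*B) = 0.8387 + 0.5446*B


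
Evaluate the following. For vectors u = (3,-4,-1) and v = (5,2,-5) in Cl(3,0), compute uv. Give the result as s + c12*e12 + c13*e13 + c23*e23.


In Cl(3,0): e_i^2 = 1, e_ie_j = -e_je_i for i != j.
Scalar part = u . v = 3*5 + (-4)*2 + (-1)*(-5)
= 15 + (-8) + 5 = 12
e12 coeff = 3*2 - (-4)*5 = 6 - (-20) = 26
e13 coeff = 3*(-5) - (-1)*5 = -15 - (-5) = -10
e23 coeff = (-4)*(-5) - (-1)*2 = 20 - (-2) = 22
uv = 12 + 26*e12 - 10*e13 + 22*e23


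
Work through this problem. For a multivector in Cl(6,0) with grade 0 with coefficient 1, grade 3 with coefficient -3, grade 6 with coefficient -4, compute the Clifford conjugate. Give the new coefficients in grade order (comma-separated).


Clifford conjugate sign for grade k: (-1)^(k(k+1)/2)
Grade 0: (-1)^(0*1/2) = (-1)^0 = 1, coeff 1 -> 1
Grade 3: (-1)^(3*4/2) = (-1)^6 = 1, coeff -3 -> -3
Grade 6: (-1)^(6*7/2) = (-1)^21 = -1, coeff -4 -> 4
Conjugated coefficients: 1, -3, 4


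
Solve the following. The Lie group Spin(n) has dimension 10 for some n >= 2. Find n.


dim Spin(n) = dim so(n) = n(n-1)/2.
Solve n(n-1)/2 = 10, i.e. n^2 - n - 20 = 0.
Discriminant = 1 + 8*10 = 81
n = (1 + sqrt(81))/2 = (1 + 9)/2 = 5


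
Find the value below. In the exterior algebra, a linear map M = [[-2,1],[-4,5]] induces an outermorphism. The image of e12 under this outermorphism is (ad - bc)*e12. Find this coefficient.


The outermorphism of a linear map f sends e1^e2 to f(e1)^f(e2).
f(e1) = -2*e1 - 4*e2
f(e2) = 1*e1 + 5*e2
f(e1) ^ f(e2) = (-2*e1 - 4*e2) ^ (1*e1 + 5*e2)
= (-2)*5*e12 + (-4)*1*e21
= (-10 - (-4))*e12
= -6*e12
Coefficient = -6


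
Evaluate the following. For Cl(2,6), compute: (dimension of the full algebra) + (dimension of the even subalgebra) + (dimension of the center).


n = 2 + 6 = 8
Total dim = 2^8 = 256
Even subalgebra dim = 2^7 = 128
n is even, so center dim = 1
Sum = 256 + 128 + 1 = 385


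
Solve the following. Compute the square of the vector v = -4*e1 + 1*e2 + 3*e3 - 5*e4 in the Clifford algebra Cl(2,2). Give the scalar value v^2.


v^2 = sum of c_i^2 * e_i^2
Positive signature terms (e_i^2 = +1): (-4)^2 + 1^2 = 17
Negative signature terms (e_j^2 = -1): 3^2 + (-5)^2 = 34
v^2 = 17 - 34 = -17


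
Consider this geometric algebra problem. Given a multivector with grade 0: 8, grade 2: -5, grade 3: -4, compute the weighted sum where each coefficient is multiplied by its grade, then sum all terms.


Grade-weighted sum = sum of grade_k * coefficient_k
0*8 = 0
2*(-5) = -10
3*(-4) = -12
Total = 0 + (-10) + (-12) = -22


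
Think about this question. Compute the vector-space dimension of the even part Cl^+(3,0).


Even subalgebra dimension = 2^(n-1)
n = 3 + 0 = 3
2^(3 - 1) = 2^2 = 4
Verification: sum of C(3,k) for even k = 1 + 3 = 4
Result = 4


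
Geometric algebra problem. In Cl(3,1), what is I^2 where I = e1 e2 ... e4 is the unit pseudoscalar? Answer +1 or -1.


The pseudoscalar I = e1...e_n (product of all n generators) of Cl(p,q) satisfies I^2 = (-1)^(q + n(n-1)/2).
p = 3, q = 1, n = p + q = 4
n(n-1)/2 = 4 * 3 / 2 = 6
Exponent = q + n(n-1)/2 = 1 + 6 = 7
I^2 = (-1)^7 = -1


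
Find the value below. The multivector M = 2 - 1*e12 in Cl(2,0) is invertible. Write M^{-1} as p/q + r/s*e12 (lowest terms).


M = 2 - 1*e12, where e12^2 = -1.
Since M commutes with its reverse ~M = a - b*e12, M * ~M = a^2 - b^2*e12^2 = a^2 + b^2.
So M^{-1} = ~M / (a^2 + b^2) = (a - b*e12)/(a^2 + b^2).
a^2 + b^2 = 4 + 1 = 5
Scalar part = 2/5 = 2/5
Bivector coeff = 1/5 = 1/5
M^{-1} = 2/5 + 1/5*e12


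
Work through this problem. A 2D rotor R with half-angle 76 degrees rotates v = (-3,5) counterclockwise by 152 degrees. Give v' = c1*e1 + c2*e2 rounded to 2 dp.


Rotor R = cos(76deg) - sin(76deg)*e12
Rotation angle theta = 2 * 76 = 152 degrees
v' = R*v*~R rotates v by theta.
cos(152deg) = -0.8829, sin(152deg) = 0.4695
v'_1 = -3*cos(152deg) - 5*sin(152deg)
= -3*(-0.8829) - 5*0.4695
= 0.30
v'_2 = -3*sin(152deg) + 5*cos(152deg)
= -3*0.4695 + 5*(-0.8829)
= -5.82
v' = 0.30*e1 - 5.82*e2


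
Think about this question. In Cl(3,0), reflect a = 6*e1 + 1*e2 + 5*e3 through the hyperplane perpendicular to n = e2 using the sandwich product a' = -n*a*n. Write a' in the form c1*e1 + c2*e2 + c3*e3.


Reflection formula: a' = -n*a*n, with n = e2 (unit vector, n^2 = 1).
For reflection through hyperplane perp to e2:
The component along e2 flips sign, others stay.
a = (6, 1, 5)
a' = (6, -1, 5)
a' = 6*e1 - 1*e2 + 5*e3


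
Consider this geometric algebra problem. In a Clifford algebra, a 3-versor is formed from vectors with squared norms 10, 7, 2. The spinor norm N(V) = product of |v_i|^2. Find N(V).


Spinor norm N(V) = |v1|^2 * |v2|^2 * ... * |v3|^2
= 10 * 7 * 2
Running product: 10, 70, 140
N(V) = 140


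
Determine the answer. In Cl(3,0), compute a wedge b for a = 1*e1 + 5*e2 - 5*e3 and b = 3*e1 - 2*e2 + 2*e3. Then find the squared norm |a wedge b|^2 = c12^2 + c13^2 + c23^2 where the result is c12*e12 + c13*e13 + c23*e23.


a wedge b = (a1*b2 - a2*b1)*e12 + (a1*b3 - a3*b1)*e13 + (a2*b3 - a3*b2)*e23
e12 coeff: 1*(-2) - 5*3 = -2 - 15 = -17
e13 coeff: 1*2 - (-5)*3 = 2 - (-15) = 17
e23 coeff: 5*2 - (-5)*(-2) = 10 - 10 = 0
|a wedge b|^2 = (-17)^2 + 17^2 + 0^2
= 289 + 289 + 0
= 578


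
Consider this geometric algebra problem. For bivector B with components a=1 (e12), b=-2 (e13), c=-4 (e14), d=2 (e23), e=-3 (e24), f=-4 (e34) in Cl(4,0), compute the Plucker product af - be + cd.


Plucker relation: af - be + cd
a*f = 1*(-4) = -4
b*e = (-2)*(-3) = 6
c*d = (-4)*2 = -8
af - be + cd = -4 - 6 + (-8)
= -18


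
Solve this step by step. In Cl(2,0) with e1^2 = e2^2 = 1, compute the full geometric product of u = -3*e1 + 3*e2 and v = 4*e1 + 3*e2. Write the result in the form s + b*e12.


Expand: (-3*e1 + 3*e2)(4*e1 + 3*e2)
= (-3)*4*e1e1 + (-3)*3*e1e2 + 3*4*e2e1 + 3*3*e2e2
Using e1^2 = e2^2 = 1, e2e1 = -e1e2:
Scalar part s = (-3)*4 + 3*3 = -12 + 9 = -3
Bivector part b = (-3)*3 - 3*4 = -9 - 12 = -21
uv = -3 - 21*e12


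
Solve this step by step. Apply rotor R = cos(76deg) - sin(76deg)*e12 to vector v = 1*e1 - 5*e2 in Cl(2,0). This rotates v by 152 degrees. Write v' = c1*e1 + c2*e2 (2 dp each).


Rotor R = cos(76deg) - sin(76deg)*e12
Rotation angle theta = 2 * 76 = 152 degrees
v' = R*v*~R rotates v by theta.
cos(152deg) = -0.8829, sin(152deg) = 0.4695
v'_1 = 1*cos(152deg) - (-5)*sin(152deg)
= 1*(-0.8829) - (-5)*0.4695
= 1.46
v'_2 = 1*sin(152deg) + (-5)*cos(152deg)
= 1*0.4695 + (-5)*(-0.8829)
= 4.88
v' = 1.46*e1 + 4.88*e2


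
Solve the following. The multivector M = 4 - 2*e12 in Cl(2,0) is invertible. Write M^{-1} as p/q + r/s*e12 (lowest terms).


M = 4 - 2*e12, where e12^2 = -1.
Since M commutes with its reverse ~M = a - b*e12, M * ~M = a^2 - b^2*e12^2 = a^2 + b^2.
So M^{-1} = ~M / (a^2 + b^2) = (a - b*e12)/(a^2 + b^2).
a^2 + b^2 = 16 + 4 = 20
Scalar part = 4/20 = 1/5
Bivector coeff = 2/20 = 1/10
M^{-1} = 1/5 + 1/10*e12


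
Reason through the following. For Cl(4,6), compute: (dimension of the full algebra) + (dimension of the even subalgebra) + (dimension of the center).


n = 4 + 6 = 10
Total dim = 2^10 = 1024
Even subalgebra dim = 2^9 = 512
n is even, so center dim = 1
Sum = 1024 + 512 + 1 = 1537


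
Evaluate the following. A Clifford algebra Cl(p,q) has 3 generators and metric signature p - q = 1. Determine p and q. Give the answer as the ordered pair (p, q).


We need p + q = 3 and p - q = 1.
Adding: 2p = 3 + 1 = 4, so p = 2.
Then q = 3 - 2 = 1.
(p, q) = (2, 1)


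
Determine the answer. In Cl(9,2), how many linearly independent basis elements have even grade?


Even subalgebra dimension = 2^(n-1)
n = 9 + 2 = 11
2^(11 - 1) = 2^10 = 1024
Verification: sum of C(11,k) for even k = 1 + 55 + 330 + 462 + 165 + 11 = 1024
Result = 1024


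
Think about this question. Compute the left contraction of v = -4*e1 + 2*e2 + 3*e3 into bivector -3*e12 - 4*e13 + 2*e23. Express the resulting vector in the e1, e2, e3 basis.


Left contraction v _| B = <vB>_1 (grade-1 part of the geometric product vB).
Using e1_|e12 = e2, e2_|e12 = -e1, e1_|e13 = e3, e3_|e13 = -e1, e2_|e23 = e3, e3_|e23 = -e2:
e1 coeff: -v2*b12 - v3*b13 = -(2)*(-3) - (3)*(-4) = 18
e2 coeff: v1*b12 - v3*b23 = (-4)*(-3) - (3)*(2) = 6
e3 coeff: v1*b13 + v2*b23 = (-4)*(-4) + (2)*(2) = 20
v _| B = 18*e1 + 6*e2 + 20*e3


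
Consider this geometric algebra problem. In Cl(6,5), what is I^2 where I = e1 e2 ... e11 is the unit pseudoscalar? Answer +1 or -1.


The pseudoscalar I = e1...e_n (product of all n generators) of Cl(p,q) satisfies I^2 = (-1)^(q + n(n-1)/2).
p = 6, q = 5, n = p + q = 11
n(n-1)/2 = 11 * 10 / 2 = 55
Exponent = q + n(n-1)/2 = 5 + 55 = 60
I^2 = (-1)^60 = +1


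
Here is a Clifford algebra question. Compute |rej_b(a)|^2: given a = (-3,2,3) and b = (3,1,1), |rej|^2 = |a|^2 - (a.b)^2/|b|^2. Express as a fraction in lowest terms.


|a|^2 = (-3)^2 + 2^2 + 3^2 = 22
|b|^2 = 3^2 + 1^2 + 1^2 = 11
a . b = (-3)*3 + 2*1 + 3*1 = -4
(a.b)^2 = (-4)^2 = 16
|rej|^2 = 22 - 16/11
= (242 - 16)/11
= 226/11
In lowest terms: 226/11


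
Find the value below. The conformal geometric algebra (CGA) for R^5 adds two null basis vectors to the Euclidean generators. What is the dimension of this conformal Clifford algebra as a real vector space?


The conformal model of R^5 uses Cl(6,1): the 5 Euclidean generators plus two extra orthogonal generators e+ (e+^2 = +1) and e- (e-^2 = -1), from which the null vectors e0, einf are built.
Number of generators m = 5 + 2 = 7.
dim Cl(p,q) = 2^m = 2^7 = 128


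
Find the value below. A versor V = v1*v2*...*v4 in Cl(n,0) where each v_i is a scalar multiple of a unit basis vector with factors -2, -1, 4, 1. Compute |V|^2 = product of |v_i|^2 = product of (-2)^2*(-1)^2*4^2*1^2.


Each vector v_i has |v_i|^2 = s_i^2
Squared scales: (-2)^2 = 4, (-1)^2 = 1, 4^2 = 16, 1^2 = 1
|V|^2 = 4 * 1 * 16 * 1
= 64


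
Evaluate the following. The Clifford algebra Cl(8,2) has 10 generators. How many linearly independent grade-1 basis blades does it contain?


Number of grade-k basis blades in Cl(p,q) with n = p + q is C(n, k).
n = 8 + 2 = 10
C(10, 1) = 10! / (1! * 9!)
= 3628800 / (1 * 362880)
= 10


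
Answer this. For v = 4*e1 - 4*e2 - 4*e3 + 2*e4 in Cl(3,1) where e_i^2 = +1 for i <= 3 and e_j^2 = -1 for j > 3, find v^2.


v^2 = sum of c_i^2 * e_i^2
Positive signature terms (e_i^2 = +1): 4^2 + (-4)^2 + (-4)^2 = 48
Negative signature terms (e_j^2 = -1): 2^2 = 4
v^2 = 48 - 4 = 44


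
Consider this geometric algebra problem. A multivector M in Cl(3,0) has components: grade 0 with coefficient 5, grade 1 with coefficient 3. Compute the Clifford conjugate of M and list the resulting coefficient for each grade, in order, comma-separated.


Clifford conjugate sign for grade k: (-1)^(k(k+1)/2)
Grade 0: (-1)^(0*1/2) = (-1)^0 = 1, coeff 5 -> 5
Grade 1: (-1)^(1*2/2) = (-1)^1 = -1, coeff 3 -> -3
Conjugated coefficients: 5, -3


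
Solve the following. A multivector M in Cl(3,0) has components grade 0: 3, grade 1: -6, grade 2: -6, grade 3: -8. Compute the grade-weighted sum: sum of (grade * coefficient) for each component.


Grade-weighted sum = sum of grade_k * coefficient_k
0*3 = 0
1*(-6) = -6
2*(-6) = -12
3*(-8) = -24
Total = 0 + (-6) + (-12) + (-24) = -42


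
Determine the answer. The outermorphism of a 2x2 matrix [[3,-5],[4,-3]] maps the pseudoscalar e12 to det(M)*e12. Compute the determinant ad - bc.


The outermorphism of a linear map f sends e1^e2 to f(e1)^f(e2).
f(e1) = 3*e1 + 4*e2
f(e2) = -5*e1 - 3*e2
f(e1) ^ f(e2) = (3*e1 + 4*e2) ^ (-5*e1 - 3*e2)
= 3*(-3)*e12 + 4*(-5)*e21
= (-9 - (-20))*e12
= 11*e12
Coefficient = 11
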